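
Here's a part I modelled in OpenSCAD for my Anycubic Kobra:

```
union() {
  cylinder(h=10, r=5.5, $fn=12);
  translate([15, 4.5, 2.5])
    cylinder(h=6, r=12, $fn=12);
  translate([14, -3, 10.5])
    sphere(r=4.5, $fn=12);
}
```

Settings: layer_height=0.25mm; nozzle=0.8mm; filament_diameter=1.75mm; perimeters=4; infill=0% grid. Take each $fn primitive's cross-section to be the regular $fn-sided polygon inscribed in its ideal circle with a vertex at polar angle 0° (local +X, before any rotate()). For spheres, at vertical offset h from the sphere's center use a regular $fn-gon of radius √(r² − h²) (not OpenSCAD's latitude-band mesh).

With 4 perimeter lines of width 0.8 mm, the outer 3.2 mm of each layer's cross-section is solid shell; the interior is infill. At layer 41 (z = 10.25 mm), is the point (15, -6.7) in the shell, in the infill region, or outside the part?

At z = 10.25 mm: the cylinder is not intersected at this z (z outside [0, 10]); the cylinder at (15, 4.5) is absent (z outside [2.5, 8.5]); the sphere at (14, -3): section is a regular 12-gon, circumradius = √(r²−h²) = √(4.5²−0.25²) = 4.493; Taking the union: only the r=4.5 sphere at (14, -3) is present, so the union is just that shape — 1 connected region. Overall, the cross-section is a single solid region. The nearest boundary edge runs (14.00, -7.49)→(16.25, -6.89); distance from the point to it = 0.51 mm. The point is inside the cross-section, 0.51 mm from the nearest boundary — within the 3.2 mm shell band (4 × 0.8).

shell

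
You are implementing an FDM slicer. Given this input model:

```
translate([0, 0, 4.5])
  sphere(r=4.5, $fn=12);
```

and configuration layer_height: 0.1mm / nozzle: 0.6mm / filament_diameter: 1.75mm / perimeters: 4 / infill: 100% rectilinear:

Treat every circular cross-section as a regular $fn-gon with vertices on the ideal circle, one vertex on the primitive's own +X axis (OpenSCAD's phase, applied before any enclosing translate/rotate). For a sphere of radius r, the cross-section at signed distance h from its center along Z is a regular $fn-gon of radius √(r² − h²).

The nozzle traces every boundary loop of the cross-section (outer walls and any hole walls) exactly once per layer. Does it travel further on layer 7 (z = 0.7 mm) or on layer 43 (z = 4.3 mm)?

Layer 7 (z = 0.7): the sphere: section is a regular 12-gon, circumradius = √(r²−h²) = √(4.5²−3.8²) = 2.410 (perimeter = 2·12·2.410·sin(180°/12) = 14.97 mm). So its perimeter = 14.97 mm. Layer 43 (z = 4.3): the sphere: section is a regular 12-gon, circumradius = √(r²−h²) = √(4.5²−0.2²) = 4.496 (perimeter = 2·12·4.496·sin(180°/12) = 27.92 mm). So its perimeter = 27.92 mm. Layer 43 is larger (27.92 vs 14.97 mm).

layer 43 (z = 4.3 mm)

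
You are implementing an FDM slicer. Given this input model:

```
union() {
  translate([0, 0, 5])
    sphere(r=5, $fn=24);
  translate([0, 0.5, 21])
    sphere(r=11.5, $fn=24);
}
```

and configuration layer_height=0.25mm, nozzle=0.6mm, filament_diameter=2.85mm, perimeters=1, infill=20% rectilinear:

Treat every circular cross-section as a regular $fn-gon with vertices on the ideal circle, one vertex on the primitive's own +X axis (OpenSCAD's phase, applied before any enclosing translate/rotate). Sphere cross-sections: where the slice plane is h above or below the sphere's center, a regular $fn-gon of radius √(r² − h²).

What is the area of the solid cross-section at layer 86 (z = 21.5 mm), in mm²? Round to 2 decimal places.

At z = 21.5 mm: the sphere does not reach this height (|z−center|=16.500 > r=5); the r=11.5 sphere at (0, 0.5) slices to a regular 24-gon of circumradius 11.489 (√(r²−h²) with h=0.5 from center) (area = (24/2)·11.489²·sin(360°/24) = 409.97 mm²); Taking the union: only the r=11.5 sphere at (0, 0.5) is present, so the union is just that shape — area = 409.97 mm². Overall, the cross-section is a single solid region. Net area = 409.97 mm².

409.97 mm²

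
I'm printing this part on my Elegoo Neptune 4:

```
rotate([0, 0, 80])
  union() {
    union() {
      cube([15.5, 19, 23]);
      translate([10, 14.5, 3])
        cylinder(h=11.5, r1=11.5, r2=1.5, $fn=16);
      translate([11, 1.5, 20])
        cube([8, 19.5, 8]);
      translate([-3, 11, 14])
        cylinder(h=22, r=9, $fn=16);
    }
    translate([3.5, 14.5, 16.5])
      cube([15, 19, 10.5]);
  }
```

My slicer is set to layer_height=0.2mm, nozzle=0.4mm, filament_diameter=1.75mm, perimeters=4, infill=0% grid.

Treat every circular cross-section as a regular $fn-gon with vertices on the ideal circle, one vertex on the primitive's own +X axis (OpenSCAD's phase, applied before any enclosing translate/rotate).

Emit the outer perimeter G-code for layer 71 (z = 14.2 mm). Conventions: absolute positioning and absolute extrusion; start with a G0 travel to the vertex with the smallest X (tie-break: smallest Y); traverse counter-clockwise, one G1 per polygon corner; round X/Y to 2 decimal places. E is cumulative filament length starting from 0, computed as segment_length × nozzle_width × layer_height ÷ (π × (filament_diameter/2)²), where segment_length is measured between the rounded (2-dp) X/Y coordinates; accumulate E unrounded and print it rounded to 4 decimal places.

At z = 14.2 mm: the 15.5×19 cube contributes its full rectangle; the cone at (10, 14.5) (r1=11.5→r2=1.5) has section circumradius 1.761 here — a regular 16-gon; the cube at (11, 1.5) does not reach this height (z outside [20, 28]); the r=9 cylinder at (-3, 11) contributes a regular 16-gon of circumradius 9; Taking the union: the regions partially overlap (shared area 81.04 mm²), so overlapping operands fuse into one piece — 1 connected region; the cube at (3.5, 14.5) does not reach this height (z outside [16.5, 27]); Taking the union: only the result so far is present, so the union is just that shape — 1 connected region; (rotated 80° about Z; rotation is an isometry so areas/perimeters/island counts are preserved). The outline is a single polygon with 15 vertices. Extrusion per mm of travel: 0.4 × 0.2 / (π × 0.875²) = 0.033260. Accumulating E over each segment gives final E = 2.8906.

G0 X-20.22 Y0.52 Z14.20
G1 X-20.14 Y-2.99 E0.1168
G1 X-18.73 Y-6.21 E0.2337
G1 X-16.19 Y-8.63 E0.3504
G1 X-12.92 Y-9.91 E0.4672
G1 X-9.41 Y-9.83 E0.5839
G1 X-6.19 Y-8.42 E0.7009
G1 X-3.76 Y-5.88 E0.8178
G1 X-2.49 Y-2.61 E0.9345
G1 X-2.56 Y0.45 E1.0363
G1 X0.00 Y0.00 E1.1227
G1 X2.69 Y15.26 E1.6381
G1 X-16.02 Y18.56 E2.2700
G1 X-18.55 Y4.20 E2.7550
G1 X-18.94 Y3.79 E2.7738
G1 X-20.22 Y0.52 E2.8906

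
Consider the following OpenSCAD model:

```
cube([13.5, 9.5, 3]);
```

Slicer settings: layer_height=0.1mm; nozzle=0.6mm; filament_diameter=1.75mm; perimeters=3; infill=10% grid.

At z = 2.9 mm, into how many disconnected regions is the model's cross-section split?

1

At z = 2.9 mm: the cube (footprint 13.5×9.5) is included at this height. The result has 1 disconnected region.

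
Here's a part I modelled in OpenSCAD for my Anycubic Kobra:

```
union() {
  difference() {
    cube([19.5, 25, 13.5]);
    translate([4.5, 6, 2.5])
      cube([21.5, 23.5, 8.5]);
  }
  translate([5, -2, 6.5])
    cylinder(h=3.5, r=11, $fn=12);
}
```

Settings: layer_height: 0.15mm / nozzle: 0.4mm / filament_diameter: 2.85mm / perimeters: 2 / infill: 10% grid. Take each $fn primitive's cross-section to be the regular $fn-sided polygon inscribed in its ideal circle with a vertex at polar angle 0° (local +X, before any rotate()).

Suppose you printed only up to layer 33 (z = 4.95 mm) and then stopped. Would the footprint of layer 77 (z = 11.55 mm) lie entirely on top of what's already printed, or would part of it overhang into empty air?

Compare the two slices. At z = 4.95: the cube is present — its section is the full 19.5×25 rectangle (area 487.50 mm²); the cube at (4.5, 6) (footprint 21.5×23.5) is included at this height (area 505.25 mm²); Subtracting the remaining from the first: starting from the 19.5×25 cube (487.50 mm²), the 21.5×23.5 cube at (4.5, 6) partially overlaps it — only the 285.00 mm² overlap (of its 505.25 mm²) is removed, clipping the outline — area = 202.50 mm²; the cylinder at (5, -2) is absent (z outside [6.5, 10]); Combining (union): only the result so far is present, so the union is just that shape — area = 202.50 mm². At z = 11.55: the cube is present — its section is the full 19.5×25 rectangle (area 487.50 mm²); the cube at (4.5, 6) is not intersected at this z (z outside [2.5, 11]); Subtracting the remaining from the first: none of the subtracted shapes is present at this height, so the 19.5×25 cube is unchanged — area = 487.50 mm²; the cylinder at (5, -2) does not reach this height (z outside [6.5, 10]); Combining (union): only the result so far is present, so the union is just that shape — area = 487.50 mm². Checking containment: at z = 11.55 the cross-section extends beyond the z = 4.95 cross-section by about 285.00 mm².

part overhangs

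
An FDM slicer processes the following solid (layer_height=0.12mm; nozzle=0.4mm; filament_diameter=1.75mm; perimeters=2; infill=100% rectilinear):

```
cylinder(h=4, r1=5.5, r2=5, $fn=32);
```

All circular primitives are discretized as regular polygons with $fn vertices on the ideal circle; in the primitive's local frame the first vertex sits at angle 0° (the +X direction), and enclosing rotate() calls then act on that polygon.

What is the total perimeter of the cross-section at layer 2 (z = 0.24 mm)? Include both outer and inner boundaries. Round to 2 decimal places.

34.31 mm

At z = 0.24 mm: the cone (r1=5.5→r2=5) has section circumradius 5.470 here — a regular 32-gon (perimeter = 2·32·5.470·sin(180°/32) = 34.31 mm). Overall, the cross-section is a single solid region. Total boundary length (outer) = 34.31 mm.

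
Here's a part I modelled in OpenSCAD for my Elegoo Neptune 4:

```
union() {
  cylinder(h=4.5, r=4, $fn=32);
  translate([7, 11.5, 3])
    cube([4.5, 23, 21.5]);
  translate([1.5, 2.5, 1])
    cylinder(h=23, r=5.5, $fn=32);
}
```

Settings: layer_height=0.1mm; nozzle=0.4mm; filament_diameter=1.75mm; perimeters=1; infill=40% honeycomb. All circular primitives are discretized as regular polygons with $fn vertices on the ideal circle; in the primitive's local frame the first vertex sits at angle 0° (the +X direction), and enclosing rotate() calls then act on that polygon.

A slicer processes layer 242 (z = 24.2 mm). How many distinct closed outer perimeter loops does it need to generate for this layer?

At z = 24.2 mm: the cylinder is not intersected at this z (z outside [0, 4.5]); the cube at (7, 11.5) is present — its section is the full 4.5×23 rectangle; the cylinder at (1.5, 2.5) does not reach this height (z outside [1, 24]); Combining (union): only the 4.5×23 cube at (7, 11.5) is present, so the union is just that shape — 1 connected region. The result has 1 disconnected region.

1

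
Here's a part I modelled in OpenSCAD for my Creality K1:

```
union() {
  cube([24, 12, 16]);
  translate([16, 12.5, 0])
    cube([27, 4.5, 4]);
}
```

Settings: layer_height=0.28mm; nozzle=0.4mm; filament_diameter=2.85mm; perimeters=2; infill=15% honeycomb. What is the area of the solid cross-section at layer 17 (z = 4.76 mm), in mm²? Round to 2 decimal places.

At z = 4.76 mm: the cube is present — its section is the full 24×12 rectangle (area 288.00 mm²); the cube at (16, 12.5) does not reach this height (z outside [0, 4]); Taking the union: only the 24×12 cube is present, so the union is just that shape — area = 288.00 mm². Overall, the cross-section is a single solid region. Net area = 288.00 mm².

288.00 mm²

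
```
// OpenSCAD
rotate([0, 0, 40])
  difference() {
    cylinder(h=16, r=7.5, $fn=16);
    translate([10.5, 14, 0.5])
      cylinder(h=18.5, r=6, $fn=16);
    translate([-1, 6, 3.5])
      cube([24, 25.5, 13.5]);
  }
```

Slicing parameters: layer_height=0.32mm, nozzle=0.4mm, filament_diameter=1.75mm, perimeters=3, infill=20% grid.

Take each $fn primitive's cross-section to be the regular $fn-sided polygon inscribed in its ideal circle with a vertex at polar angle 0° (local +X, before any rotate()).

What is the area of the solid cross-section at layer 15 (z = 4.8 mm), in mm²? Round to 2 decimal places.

166.68 mm²

At z = 4.8 mm: the cylinder: section is a regular 16-gon, circumradius r=7.5 (area = (16/2)·7.500²·sin(360°/16) = 172.21 mm²); the cylinder at (10.5, 14): section is a regular 16-gon, circumradius r=6 (area = (16/2)·6.000²·sin(360°/16) = 110.21 mm²); the 24×25.5 cube at (-1, 6) contributes its full rectangle (area 612.00 mm²); After the difference (first − rest): starting from the r=7.5 cylinder (172.21 mm²), the r=6 cylinder at (10.5, 14) misses the remaining region (no effect); the 24×25.5 cube at (-1, 6) partially overlaps it — only the 5.53 mm² overlap (of its 612.00 mm²) is removed, clipping the outline — area = 166.68 mm²; (whole slice rotated 40° about Z — lengths, areas and connectivity unchanged). Overall, the cross-section is a single solid region. Net area = 166.68 mm².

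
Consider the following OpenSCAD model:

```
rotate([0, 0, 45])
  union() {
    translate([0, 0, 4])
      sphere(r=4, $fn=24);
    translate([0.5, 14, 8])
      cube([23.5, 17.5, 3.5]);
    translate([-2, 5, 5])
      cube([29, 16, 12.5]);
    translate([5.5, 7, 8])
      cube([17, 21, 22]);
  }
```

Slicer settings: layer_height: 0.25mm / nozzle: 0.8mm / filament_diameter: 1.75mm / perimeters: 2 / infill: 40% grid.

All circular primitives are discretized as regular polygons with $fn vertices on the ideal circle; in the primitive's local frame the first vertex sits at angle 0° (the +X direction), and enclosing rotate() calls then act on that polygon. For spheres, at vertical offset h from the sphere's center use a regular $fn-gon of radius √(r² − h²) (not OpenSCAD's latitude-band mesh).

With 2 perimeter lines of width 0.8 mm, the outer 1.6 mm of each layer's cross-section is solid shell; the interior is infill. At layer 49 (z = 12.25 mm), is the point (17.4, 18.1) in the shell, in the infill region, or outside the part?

outside

At z = 12.25 mm: the sphere does not reach this height (|z−center|=8.250 > r=4); the cube at (0.5, 14) is not intersected at this z (z outside [8, 11.5]); the cube at (-2, 5) (footprint 29×16) is included at this height; the cube at (5.5, 7) is present — its section is the full 17×21 rectangle; Taking the union: the regions partially overlap (shared area 238.00 mm²), so overlapping operands fuse into one piece — 1 connected region; (whole slice rotated 45° about Z — lengths, areas and connectivity unchanged). Overall, the cross-section is a single solid region. Undo the 45° rotation: the query point maps to (25.102, 0.495) in the un-rotated model frame. The nearest boundary edge runs (27.00, 5.00)→(-2.00, 5.00); distance from the point to it = 4.51 mm. The point is not inside any of the regions above, so it lies outside the cross-section (4.51 mm from the nearest boundary).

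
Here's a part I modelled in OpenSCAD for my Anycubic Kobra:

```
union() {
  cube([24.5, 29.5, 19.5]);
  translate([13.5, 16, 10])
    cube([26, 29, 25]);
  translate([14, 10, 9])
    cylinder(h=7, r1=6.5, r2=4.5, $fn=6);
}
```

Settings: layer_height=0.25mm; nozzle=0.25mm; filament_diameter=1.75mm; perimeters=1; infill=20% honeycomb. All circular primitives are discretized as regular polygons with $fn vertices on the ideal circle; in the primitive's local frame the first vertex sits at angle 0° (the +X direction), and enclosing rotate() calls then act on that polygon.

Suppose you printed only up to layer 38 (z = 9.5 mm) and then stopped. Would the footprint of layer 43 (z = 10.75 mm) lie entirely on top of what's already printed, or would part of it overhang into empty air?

part overhangs

Compare the two slices. At z = 9.5: the 24.5×29.5 cube contributes its full rectangle (area 722.75 mm²); the cube at (13.5, 16) does not reach this height (z outside [10, 35]); the cone at (14, 10): at t=0.071 of its height the radius interpolates to r₁+(r₂−r₁)t = 6.357, giving a regular 6-gon of that circumradius (area = (6/2)·6.357²·sin(360°/6) = 105.00 mm²); Combining (union): the cone at (14, 10) lies entirely inside the 24.5×29.5 cube, so the union is just the 24.5×29.5 cube — area = 722.75 mm². At z = 10.75: the cube (footprint 24.5×29.5) is included at this height (area 722.75 mm²); the 26×29 cube at (13.5, 16) contributes its full rectangle (area 754.00 mm²); the cone at (14, 10) (r1=6.5→r2=4.5) has section circumradius 6.000 here — a regular 6-gon (area = (6/2)·6.000²·sin(360°/6) = 93.53 mm²); Merging all regions: the regions partially overlap — summed areas 1570.28 mm² minus the doubly-counted overlap 242.03 mm² gives 1328.25 mm² — area = 1328.25 mm². Checking containment: at z = 10.75 the cross-section extends beyond the z = 9.5 cross-section by about 605.50 mm².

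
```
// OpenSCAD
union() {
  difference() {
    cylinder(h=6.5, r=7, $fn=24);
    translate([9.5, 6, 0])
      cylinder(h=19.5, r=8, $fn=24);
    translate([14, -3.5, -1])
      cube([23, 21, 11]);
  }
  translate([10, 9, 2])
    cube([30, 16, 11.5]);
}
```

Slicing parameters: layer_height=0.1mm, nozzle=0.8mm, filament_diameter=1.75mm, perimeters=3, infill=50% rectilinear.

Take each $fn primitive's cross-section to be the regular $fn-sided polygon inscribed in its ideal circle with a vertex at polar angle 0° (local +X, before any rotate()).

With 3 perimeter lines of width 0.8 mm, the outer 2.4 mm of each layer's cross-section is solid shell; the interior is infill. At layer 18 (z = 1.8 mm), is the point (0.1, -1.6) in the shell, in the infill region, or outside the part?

infill

At z = 1.8 mm: the r=7 cylinder gives a regular 24-gon of circumradius 7 (constant along its height); the r=8 cylinder at (9.5, 6) contributes a regular 24-gon of circumradius 8; the 23×21 cube at (14, -3.5) contributes its full rectangle; Taking the first minus the rest: starting from the r=7 cylinder, the r=8 cylinder at (9.5, 6) partially overlaps it — only the 24.63 mm² overlap (of its 198.77 mm²) is removed, clipping the outline; the 23×21 cube at (14, -3.5) misses the remaining region (no effect) — 1 connected region; the cube at (10, 9) is absent (z outside [2, 13.5]); Merging all regions: only the result so far is present, so the union is just that shape — 1 connected region. Overall, the cross-section is a single solid region. The nearest boundary edge runs (2.57, 2.00)→(3.84, 0.34); distance from the point to it = 4.15 mm. The point is inside the cross-section and 4.15 mm from the nearest boundary — more than the 2.4 mm shell width (3 × 0.8), so it's in the infill interior.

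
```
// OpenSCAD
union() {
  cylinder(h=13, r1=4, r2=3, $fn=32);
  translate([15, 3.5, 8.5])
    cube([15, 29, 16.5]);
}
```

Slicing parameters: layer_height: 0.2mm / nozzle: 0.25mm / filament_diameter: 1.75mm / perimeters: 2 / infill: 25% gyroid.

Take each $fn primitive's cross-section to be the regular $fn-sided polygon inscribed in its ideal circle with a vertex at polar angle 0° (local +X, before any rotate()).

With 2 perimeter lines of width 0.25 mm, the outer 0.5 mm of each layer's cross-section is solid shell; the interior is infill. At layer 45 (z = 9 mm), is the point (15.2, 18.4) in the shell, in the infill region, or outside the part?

shell

At z = 9 mm: the cone: at t=0.692 of its height the radius interpolates to r₁+(r₂−r₁)t = 3.308, giving a regular 32-gon of that circumradius; the cube at (15, 3.5) is present — its section is the full 15×29 rectangle; Combining (union): the 2 present regions are separate (no shared area or edge), so areas and boundary lengths simply add and each stays a separate island — 2 connected regions. Overall, the cross-section has 2 separate islands. The nearest boundary edge runs (15.00, 3.50)→(15.00, 32.50); distance from the point to it = 0.20 mm. (Shell/infill is judged within the island containing the point — the largest one.) The point is inside the cross-section, 0.20 mm from the nearest boundary — within the 0.5 mm shell band (2 × 0.25).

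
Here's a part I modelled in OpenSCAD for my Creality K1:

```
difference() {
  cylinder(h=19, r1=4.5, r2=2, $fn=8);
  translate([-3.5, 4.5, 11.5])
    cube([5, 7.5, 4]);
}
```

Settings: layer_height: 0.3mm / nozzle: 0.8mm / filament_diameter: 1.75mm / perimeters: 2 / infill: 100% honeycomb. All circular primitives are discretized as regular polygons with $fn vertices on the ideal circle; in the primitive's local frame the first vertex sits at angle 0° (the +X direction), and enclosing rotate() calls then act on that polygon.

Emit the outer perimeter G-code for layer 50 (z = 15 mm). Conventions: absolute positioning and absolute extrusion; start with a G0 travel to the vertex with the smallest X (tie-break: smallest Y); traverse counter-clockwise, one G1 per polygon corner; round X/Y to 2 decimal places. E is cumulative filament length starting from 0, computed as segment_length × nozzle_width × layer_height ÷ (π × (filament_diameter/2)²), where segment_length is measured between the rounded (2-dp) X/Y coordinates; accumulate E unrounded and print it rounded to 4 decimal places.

At z = 15 mm: the cone (r1=4.5→r2=2) has section circumradius 2.526 here — a regular 8-gon; the 5×7.5 cube at (-3.5, 4.5) contributes its full rectangle; Taking the first minus the rest: starting from the cone, the 5×7.5 cube at (-3.5, 4.5) misses the remaining region (no effect) — 1 connected region. The outline is a single polygon with 8 vertices. Extrusion per mm of travel: 0.8 × 0.3 / (π × 0.875²) = 0.099780. Accumulating E over each segment gives final E = 1.5461.

G0 X-2.53 Y0.00 Z15.00
G1 X-1.79 Y-1.79 E0.1933
G1 X0.00 Y-2.53 E0.3865
G1 X1.79 Y-1.79 E0.5798
G1 X2.53 Y0.00 E0.7731
G1 X1.79 Y1.79 E0.9663
G1 X0.00 Y2.53 E1.1596
G1 X-1.79 Y1.79 E1.3529
G1 X-2.53 Y0.00 E1.5461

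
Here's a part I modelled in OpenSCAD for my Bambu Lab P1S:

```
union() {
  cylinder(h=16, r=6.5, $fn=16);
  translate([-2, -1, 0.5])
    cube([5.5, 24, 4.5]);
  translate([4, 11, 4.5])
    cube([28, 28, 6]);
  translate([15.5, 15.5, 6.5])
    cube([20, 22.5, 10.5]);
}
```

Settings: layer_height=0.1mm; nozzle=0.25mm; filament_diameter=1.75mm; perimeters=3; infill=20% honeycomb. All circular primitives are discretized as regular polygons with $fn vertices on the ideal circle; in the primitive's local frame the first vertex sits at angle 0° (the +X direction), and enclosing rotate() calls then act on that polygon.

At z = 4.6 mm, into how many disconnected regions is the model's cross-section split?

At z = 4.6 mm: the r=6.5 cylinder contributes a regular 16-gon of circumradius 6.5; the cube at (-2, -1) is present — its section is the full 5.5×24 rectangle; the cube at (4, 11) (footprint 28×28) is included at this height; the cube at (15.5, 15.5) is not intersected at this z (z outside [6.5, 17]); Taking the union: the regions partially overlap (shared area 39.39 mm²), so overlapping operands fuse into one piece — 2 connected regions. The result has 2 disconnected regions.

2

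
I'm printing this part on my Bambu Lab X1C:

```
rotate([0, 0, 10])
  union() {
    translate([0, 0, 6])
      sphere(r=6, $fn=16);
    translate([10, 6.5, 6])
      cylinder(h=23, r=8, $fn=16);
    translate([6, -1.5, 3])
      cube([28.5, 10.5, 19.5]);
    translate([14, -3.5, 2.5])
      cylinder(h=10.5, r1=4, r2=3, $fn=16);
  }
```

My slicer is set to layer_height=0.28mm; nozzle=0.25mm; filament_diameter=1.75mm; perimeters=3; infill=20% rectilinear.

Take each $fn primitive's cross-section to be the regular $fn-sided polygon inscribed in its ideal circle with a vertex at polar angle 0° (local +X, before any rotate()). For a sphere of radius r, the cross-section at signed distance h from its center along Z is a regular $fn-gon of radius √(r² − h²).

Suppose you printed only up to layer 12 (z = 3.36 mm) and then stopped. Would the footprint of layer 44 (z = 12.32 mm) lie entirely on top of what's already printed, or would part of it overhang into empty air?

part overhangs

Compare the two slices. At z = 3.36: the r=6 sphere slices to a regular 16-gon of circumradius 5.388 (√(r²−h²) with h=2.64 from center) (area = (16/2)·5.388²·sin(360°/16) = 88.88 mm²); the cylinder at (10, 6.5) does not reach this height (z outside [6, 29]); the 28.5×10.5 cube at (6, -1.5) contributes its full rectangle (area 299.25 mm²); the cone at (14, -3.5) contributes a regular 16-gon of circumradius 3.918 (interpolated between r1=4 and r2=3 at t=0.082) (area = (16/2)·3.918²·sin(360°/16) = 47.00 mm²); Taking the union: the regions partially overlap — summed areas 435.12 mm² minus the doubly-counted overlap 8.74 mm² gives 426.38 mm² — area = 426.38 mm²; (whole slice rotated 10° about Z — lengths, areas and connectivity unchanged). At z = 12.32: the sphere is not intersected at this z (|z−center|=6.320 > r=6); the r=8 cylinder at (10, 6.5) contributes a regular 16-gon of circumradius 8 (area = (16/2)·8.000²·sin(360°/16) = 195.93 mm²); the cube at (6, -1.5) (footprint 28.5×10.5) is included at this height (area 299.25 mm²); the cone at (14, -3.5): at t=0.935 of its height the radius interpolates to r₁+(r₂−r₁)t = 3.065, giving a regular 16-gon of that circumradius (area = (16/2)·3.065²·sin(360°/16) = 28.76 mm²); Combining (union): the regions partially overlap — summed areas 523.94 mm² minus the doubly-counted overlap 111.80 mm² gives 412.14 mm² — area = 412.14 mm²; (whole slice rotated 10° about Z — lengths, areas and connectivity unchanged). Checking containment: at z = 12.32 the cross-section extends beyond the z = 3.36 cross-section by about 82.53 mm².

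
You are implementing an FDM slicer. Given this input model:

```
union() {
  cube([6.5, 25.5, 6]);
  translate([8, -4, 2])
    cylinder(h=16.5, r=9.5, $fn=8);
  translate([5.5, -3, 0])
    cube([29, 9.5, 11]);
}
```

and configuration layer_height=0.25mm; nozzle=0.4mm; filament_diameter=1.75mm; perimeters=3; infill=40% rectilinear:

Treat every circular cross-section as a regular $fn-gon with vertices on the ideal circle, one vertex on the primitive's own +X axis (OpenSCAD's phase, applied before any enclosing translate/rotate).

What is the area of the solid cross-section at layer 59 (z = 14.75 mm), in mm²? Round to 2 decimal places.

255.27 mm²

At z = 14.75 mm: the cube is not intersected at this z (z outside [0, 6]); the r=9.5 cylinder at (8, -4) contributes a regular 8-gon of circumradius 9.5 (area = (8/2)·9.500²·sin(360°/8) = 255.27 mm²); the cube at (5.5, -3) is not intersected at this z (z outside [0, 11]); Merging all regions: only the r=9.5 cylinder at (8, -4) is present, so the union is just that shape — area = 255.27 mm². Overall, the cross-section is a single solid region. Net area = 255.27 mm².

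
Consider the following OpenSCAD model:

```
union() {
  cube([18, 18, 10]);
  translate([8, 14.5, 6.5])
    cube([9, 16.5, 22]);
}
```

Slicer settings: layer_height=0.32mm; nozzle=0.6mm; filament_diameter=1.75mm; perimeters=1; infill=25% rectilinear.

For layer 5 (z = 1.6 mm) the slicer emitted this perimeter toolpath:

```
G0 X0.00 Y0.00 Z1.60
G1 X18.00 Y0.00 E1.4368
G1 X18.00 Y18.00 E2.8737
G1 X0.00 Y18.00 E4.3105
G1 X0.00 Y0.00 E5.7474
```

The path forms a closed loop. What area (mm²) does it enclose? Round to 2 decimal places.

Apply the shoelace formula to the sequence of (X, Y) vertices; enclosed area = 324.00 mm².

324.00 mm²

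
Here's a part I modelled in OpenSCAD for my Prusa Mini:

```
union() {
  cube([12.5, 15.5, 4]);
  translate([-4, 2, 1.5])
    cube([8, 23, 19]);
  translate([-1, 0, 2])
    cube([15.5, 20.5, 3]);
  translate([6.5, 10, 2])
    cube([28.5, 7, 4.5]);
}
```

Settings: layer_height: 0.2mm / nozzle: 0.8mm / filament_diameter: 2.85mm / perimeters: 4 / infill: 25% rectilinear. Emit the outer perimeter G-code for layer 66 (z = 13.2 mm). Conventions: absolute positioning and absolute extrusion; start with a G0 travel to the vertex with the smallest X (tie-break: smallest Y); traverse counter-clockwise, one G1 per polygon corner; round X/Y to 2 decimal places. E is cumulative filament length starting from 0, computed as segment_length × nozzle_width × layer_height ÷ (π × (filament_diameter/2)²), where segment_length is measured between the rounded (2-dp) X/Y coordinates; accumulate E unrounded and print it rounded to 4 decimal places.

At z = 13.2 mm: the cube is not intersected at this z (z outside [0, 4]); the cube at (-4, 2) (footprint 8×23) is included at this height; the cube at (-1, 0) is not intersected at this z (z outside [2, 5]); the cube at (6.5, 10) does not reach this height (z outside [2, 6.5]); Taking the union: only the 8×23 cube at (-4, 2) is present, so the union is just that shape — 1 connected region. The outline is a single polygon with 4 vertices. Extrusion per mm of travel: 0.8 × 0.2 / (π × 1.425²) = 0.025081. Accumulating E over each segment gives final E = 1.5550.

G0 X-4.00 Y2.00 Z13.20
G1 X4.00 Y2.00 E0.2006
G1 X4.00 Y25.00 E0.7775
G1 X-4.00 Y25.00 E0.9781
G1 X-4.00 Y2.00 E1.5550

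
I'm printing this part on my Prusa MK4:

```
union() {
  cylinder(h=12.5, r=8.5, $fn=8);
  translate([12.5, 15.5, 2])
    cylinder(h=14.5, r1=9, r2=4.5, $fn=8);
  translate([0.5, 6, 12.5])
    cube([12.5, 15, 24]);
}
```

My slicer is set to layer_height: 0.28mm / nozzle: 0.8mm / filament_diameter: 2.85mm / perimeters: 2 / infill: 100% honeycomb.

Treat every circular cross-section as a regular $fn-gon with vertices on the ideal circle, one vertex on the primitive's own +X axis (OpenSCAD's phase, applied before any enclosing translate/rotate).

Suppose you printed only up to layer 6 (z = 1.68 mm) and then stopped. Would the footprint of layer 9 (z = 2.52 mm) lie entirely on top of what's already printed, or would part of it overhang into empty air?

part overhangs

Compare the two slices. At z = 1.68: the cylinder: section is a regular 8-gon, circumradius r=8.5 (area = (8/2)·8.500²·sin(360°/8) = 204.35 mm²); the cone at (12.5, 15.5) is absent (z outside [2, 16.5]); the cube at (0.5, 6) is not intersected at this z (z outside [12.5, 36.5]); Taking the union: only the r=8.5 cylinder is present, so the union is just that shape — area = 204.35 mm². At z = 2.52: the r=8.5 cylinder contributes a regular 8-gon of circumradius 8.5 (area = (8/2)·8.500²·sin(360°/8) = 204.35 mm²); the cone at (12.5, 15.5) (r1=9→r2=4.5) has section circumradius 8.839 here — a regular 8-gon (area = (8/2)·8.839²·sin(360°/8) = 220.96 mm²); the cube at (0.5, 6) is not intersected at this z (z outside [12.5, 36.5]); Merging all regions: the 2 present regions are separate (no shared area or edge), so areas and boundary lengths simply add and each stays a separate island — area = 425.31 mm². Checking containment: at z = 2.52 the cross-section extends beyond the z = 1.68 cross-section by about 220.96 mm².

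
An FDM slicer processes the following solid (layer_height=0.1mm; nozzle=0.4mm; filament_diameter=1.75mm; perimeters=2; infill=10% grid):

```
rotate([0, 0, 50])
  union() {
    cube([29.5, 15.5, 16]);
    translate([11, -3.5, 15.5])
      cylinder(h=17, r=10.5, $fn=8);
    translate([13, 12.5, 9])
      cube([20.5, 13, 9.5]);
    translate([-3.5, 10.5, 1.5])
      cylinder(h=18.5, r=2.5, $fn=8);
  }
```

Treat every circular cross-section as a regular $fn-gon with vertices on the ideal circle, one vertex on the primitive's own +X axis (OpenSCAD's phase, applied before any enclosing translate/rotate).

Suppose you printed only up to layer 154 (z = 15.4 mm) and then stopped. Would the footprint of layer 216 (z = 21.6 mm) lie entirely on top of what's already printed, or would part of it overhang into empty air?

Compare the two slices. At z = 15.4: the cube is present — its section is the full 29.5×15.5 rectangle (area 457.25 mm²); the cylinder at (11, -3.5) is absent (z outside [15.5, 32.5]); the cube at (13, 12.5) (footprint 20.5×13) is included at this height (area 266.50 mm²); the r=2.5 cylinder at (-3.5, 10.5) gives a regular 8-gon of circumradius 2.5 (constant along its height) (area = (8/2)·2.500²·sin(360°/8) = 17.68 mm²); Merging all regions: the regions partially overlap — summed areas 741.43 mm² minus the doubly-counted overlap 49.50 mm² gives 691.93 mm² — area = 691.93 mm²; (whole slice rotated 50° about Z — lengths, areas and connectivity unchanged). At z = 21.6: the cube does not reach this height (z outside [0, 16]); the r=10.5 cylinder at (11, -3.5) contributes a regular 8-gon of circumradius 10.5 (area = (8/2)·10.500²·sin(360°/8) = 311.83 mm²); the cube at (13, 12.5) does not reach this height (z outside [9, 18.5]); the cylinder at (-3.5, 10.5) does not reach this height (z outside [1.5, 20]); Taking the union: only the r=10.5 cylinder at (11, -3.5) is present, so the union is just that shape — area = 311.83 mm²; (rotated 50° about Z; rotation is an isometry so areas/perimeters/island counts are preserved). Checking containment: at z = 21.6 the cross-section extends beyond the z = 15.4 cross-section by about 224.34 mm².

part overhangs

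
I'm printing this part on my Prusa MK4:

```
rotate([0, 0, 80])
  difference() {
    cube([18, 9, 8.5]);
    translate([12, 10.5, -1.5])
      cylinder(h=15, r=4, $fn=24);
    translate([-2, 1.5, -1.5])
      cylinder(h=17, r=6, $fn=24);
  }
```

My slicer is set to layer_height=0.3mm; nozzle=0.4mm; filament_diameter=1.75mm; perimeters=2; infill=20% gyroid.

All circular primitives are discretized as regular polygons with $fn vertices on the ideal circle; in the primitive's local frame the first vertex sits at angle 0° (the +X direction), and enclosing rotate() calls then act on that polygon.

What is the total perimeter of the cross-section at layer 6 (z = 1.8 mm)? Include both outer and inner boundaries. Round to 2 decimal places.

At z = 1.8 mm: the 18×9 cube contributes its full rectangle (perimeter 54.00 mm); the cylinder at (12, 10.5): section is a regular 24-gon, circumradius r=4 (perimeter = 2·24·4.000·sin(180°/24) = 25.06 mm); the r=6 cylinder at (-2, 1.5) contributes a regular 24-gon of circumradius 6 (perimeter = 2·24·6.000·sin(180°/24) = 37.59 mm); Subtracting the remaining from the first: starting from the 18×9 cube, the r=4 cylinder at (12, 10.5) partially overlaps it — only the 13.20 mm² overlap (of its 49.69 mm²) is removed, clipping the outline; the r=6 cylinder at (-2, 1.5) partially overlaps it — only the 22.10 mm² overlap (of its 111.81 mm²) is removed, clipping the outline — boundary = 54.04 mm; (rotated 80° about Z; rotation is an isometry so areas/perimeters/island counts are preserved). Overall, the cross-section is a single solid region. Total boundary length (outer) = 54.04 mm.

54.04 mm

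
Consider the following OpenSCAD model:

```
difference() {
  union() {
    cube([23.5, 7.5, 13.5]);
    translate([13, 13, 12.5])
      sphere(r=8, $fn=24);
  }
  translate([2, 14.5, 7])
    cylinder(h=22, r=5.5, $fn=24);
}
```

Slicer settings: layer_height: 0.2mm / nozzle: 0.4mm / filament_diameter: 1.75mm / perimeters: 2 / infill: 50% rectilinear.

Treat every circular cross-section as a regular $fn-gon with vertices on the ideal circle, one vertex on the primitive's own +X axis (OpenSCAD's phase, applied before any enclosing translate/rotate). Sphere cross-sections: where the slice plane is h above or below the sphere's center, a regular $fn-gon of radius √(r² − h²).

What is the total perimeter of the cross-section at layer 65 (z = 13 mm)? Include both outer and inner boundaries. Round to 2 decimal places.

At z = 13 mm: the cube is present — its section is the full 23.5×7.5 rectangle (perimeter 62.00 mm); the r=8 sphere at (13, 13) slices to a regular 24-gon of circumradius 7.984 (√(r²−h²) with h=0.5 from center) (perimeter = 2·24·7.984·sin(180°/24) = 50.02 mm); Combining (union): the regions partially overlap (shared area 19.29 mm²), so the edge portions inside another operand are dropped and the merged outline is re-measured after clipping — boundary = 87.64 mm; the r=5.5 cylinder at (2, 14.5) contributes a regular 24-gon of circumradius 5.5 (perimeter = 2·24·5.500·sin(180°/24) = 34.46 mm); After the difference (first − rest): starting from the result so far, the r=5.5 cylinder at (2, 14.5) partially overlaps it — only the 11.54 mm² overlap (of its 93.95 mm²) is removed, clipping the outline — boundary = 88.04 mm. Overall, the cross-section is a single solid region. Total boundary length (outer) = 88.04 mm.

88.04 mm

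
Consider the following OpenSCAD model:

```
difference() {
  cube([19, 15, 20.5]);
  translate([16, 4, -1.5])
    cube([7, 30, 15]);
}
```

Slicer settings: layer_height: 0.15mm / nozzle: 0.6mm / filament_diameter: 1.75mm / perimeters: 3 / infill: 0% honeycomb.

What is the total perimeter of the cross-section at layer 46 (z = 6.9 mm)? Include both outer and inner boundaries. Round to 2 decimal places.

At z = 6.9 mm: the cube is present — its section is the full 19×15 rectangle (perimeter 68.00 mm); the cube at (16, 4) is present — its section is the full 7×30 rectangle (perimeter 74.00 mm); After the difference (first − rest): starting from the 19×15 cube, the 7×30 cube at (16, 4) partially overlaps it — only the 33.00 mm² overlap (of its 210.00 mm²) is removed, clipping the outline — boundary = 68.00 mm. Overall, the cross-section is a single solid region. Total boundary length (outer) = 68.00 mm.

68.00 mm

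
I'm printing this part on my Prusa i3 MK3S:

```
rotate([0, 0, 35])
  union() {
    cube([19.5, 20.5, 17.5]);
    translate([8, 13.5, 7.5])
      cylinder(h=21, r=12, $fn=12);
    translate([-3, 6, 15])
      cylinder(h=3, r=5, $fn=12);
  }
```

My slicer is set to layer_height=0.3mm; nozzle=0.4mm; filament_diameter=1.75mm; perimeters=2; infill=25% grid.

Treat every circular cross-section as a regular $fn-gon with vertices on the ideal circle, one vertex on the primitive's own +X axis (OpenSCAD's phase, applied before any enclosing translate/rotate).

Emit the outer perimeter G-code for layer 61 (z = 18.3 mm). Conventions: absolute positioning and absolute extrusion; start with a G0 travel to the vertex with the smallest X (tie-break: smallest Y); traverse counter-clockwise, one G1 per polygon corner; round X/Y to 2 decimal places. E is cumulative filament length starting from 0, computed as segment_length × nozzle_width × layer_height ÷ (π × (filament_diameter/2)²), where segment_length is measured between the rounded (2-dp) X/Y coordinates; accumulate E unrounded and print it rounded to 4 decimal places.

G0 X-13.14 Y14.60 Z18.30
G1 X-11.02 Y8.76 E0.3100
G1 X-6.26 Y4.77 E0.6198
G1 X-0.14 Y3.69 E0.9299
G1 X5.69 Y5.82 E1.2395
G1 X9.69 Y10.58 E1.5497
G1 X10.76 Y16.69 E1.8592
G1 X8.64 Y22.53 E2.1692
G1 X3.88 Y26.52 E2.4790
G1 X-2.24 Y27.60 E2.7891
G1 X-8.07 Y25.48 E3.0986
G1 X-12.07 Y20.72 E3.4088
G1 X-13.14 Y14.60 E3.7187

At z = 18.3 mm: the cube is not intersected at this z (z outside [0, 17.5]); the r=12 cylinder at (8, 13.5) gives a regular 12-gon of circumradius 12 (constant along its height); the cylinder at (-3, 6) does not reach this height (z outside [15, 18]); Merging all regions: only the r=12 cylinder at (8, 13.5) is present, so the union is just that shape — 1 connected region; (rotated 35° about Z; rotation is an isometry so areas/perimeters/island counts are preserved). The outline is a single polygon with 12 vertices. Extrusion per mm of travel: 0.4 × 0.3 / (π × 0.875²) = 0.049890. Accumulating E over each segment gives final E = 3.7187.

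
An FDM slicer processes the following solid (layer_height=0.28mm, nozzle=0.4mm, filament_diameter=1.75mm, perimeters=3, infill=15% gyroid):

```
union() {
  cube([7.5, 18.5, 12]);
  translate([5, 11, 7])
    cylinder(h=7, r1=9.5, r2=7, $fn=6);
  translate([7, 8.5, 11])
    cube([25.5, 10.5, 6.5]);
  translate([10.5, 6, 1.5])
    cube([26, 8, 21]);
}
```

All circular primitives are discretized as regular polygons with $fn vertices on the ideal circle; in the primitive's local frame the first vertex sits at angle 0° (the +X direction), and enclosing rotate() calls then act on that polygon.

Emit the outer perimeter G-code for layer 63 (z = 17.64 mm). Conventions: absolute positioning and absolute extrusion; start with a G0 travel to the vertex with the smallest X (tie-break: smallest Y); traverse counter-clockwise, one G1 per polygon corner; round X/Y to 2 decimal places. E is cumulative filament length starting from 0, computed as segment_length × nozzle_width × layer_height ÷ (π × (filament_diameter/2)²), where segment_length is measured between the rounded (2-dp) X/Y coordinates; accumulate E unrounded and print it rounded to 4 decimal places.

G0 X10.50 Y6.00 Z17.64
G1 X36.50 Y6.00 E1.2107
G1 X36.50 Y14.00 E1.5832
G1 X10.50 Y14.00 E2.7939
G1 X10.50 Y6.00 E3.1664

At z = 17.64 mm: the cube is not intersected at this z (z outside [0, 12]); the cone at (5, 11) does not reach this height (z outside [7, 14]); the cube at (7, 8.5) does not reach this height (z outside [11, 17.5]); the cube at (10.5, 6) (footprint 26×8) is included at this height; Taking the union: only the 26×8 cube at (10.5, 6) is present, so the union is just that shape — 1 connected region. The outline is a single polygon with 4 vertices. Extrusion per mm of travel: 0.4 × 0.28 / (π × 0.875²) = 0.046564. Accumulating E over each segment gives final E = 3.1664.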